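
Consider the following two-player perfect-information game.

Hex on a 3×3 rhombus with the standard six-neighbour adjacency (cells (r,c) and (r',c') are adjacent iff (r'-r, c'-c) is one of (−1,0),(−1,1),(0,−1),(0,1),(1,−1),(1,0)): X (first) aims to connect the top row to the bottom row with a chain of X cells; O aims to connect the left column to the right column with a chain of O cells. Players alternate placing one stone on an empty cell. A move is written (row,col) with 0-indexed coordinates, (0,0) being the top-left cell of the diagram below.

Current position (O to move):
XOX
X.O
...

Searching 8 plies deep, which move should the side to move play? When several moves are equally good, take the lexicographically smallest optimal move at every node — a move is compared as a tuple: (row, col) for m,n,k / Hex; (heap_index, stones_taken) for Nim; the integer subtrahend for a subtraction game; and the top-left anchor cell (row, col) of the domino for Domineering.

p1 O@[XOX/X.O/...]: (1,1)[XOX/XOO/...]-1 (2,0)[XOX/X.O/O..]+1* (2,1)[XOX/X.O/.O.]-1 (2,2)[XOX/X.O/..O]-1
p2 X@[XOX/X.O/O..]: (1,1)[XOX/XXO/O..]-1* (2,1)[XOX/X.O/OX.]-1 (2,2)[XOX/X.O/O.X]-1
p3 O@[XOX/XXO/O..]: (2,1)[XOX/XXO/OO.]+1* (2,2)[XOX/XXO/O.O]-1
p4 X@[XOX/XXO/OO.] terminal -1; root [XOX/X.O/...] d8

O's best at [XOX/X.O/...]: (2,0)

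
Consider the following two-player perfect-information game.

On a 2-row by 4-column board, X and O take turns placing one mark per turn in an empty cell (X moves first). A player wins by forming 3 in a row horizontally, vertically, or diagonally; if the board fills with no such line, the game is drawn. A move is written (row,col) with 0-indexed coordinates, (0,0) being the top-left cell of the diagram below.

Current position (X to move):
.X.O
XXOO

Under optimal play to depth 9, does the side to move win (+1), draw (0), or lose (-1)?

p1 X@[.X.O/XXOO]: (0,0)[XX.O/XXOO]+0* (0,2)[.XXO/XXOO]+0
p2 O@[XX.O/XXOO]: (0,2)[XXOO/XXOO]+0*
p3 X@[XXOO/XXOO] terminal +0; root [.X.O/XXOO] d9

value(.X.O/XXOO, X) = 0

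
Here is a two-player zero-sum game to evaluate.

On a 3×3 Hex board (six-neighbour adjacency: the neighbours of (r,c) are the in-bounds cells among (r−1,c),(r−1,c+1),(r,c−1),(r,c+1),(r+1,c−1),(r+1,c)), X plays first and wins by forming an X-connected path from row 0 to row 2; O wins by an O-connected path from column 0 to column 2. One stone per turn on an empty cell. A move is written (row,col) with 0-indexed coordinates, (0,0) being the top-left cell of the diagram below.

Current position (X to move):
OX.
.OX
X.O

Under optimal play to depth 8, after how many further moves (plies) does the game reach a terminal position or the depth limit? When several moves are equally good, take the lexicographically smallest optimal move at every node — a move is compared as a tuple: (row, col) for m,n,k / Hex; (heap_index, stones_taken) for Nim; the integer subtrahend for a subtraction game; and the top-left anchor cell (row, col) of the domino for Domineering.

p1 X@[OX./.OX/X.O]: (0,2)[OXX/.OX/X.O]+1* (1,0)[OX./XOX/X.O]+1 (2,1)[OX./.OX/XXO]+1
p2 O@[OXX/.OX/X.O]: (1,0)[OXX/OOX/X.O]-1* (2,1)[OXX/.OX/XOO]-1
p3 X@[OXX/OOX/X.O]: (2,1)[OXX/OOX/XXO]+1*
p4 O@[OXX/OOX/XXO] terminal -1; root [OX./.OX/X.O] d8

PV length from [OX./.OX/X.O]: 3 plies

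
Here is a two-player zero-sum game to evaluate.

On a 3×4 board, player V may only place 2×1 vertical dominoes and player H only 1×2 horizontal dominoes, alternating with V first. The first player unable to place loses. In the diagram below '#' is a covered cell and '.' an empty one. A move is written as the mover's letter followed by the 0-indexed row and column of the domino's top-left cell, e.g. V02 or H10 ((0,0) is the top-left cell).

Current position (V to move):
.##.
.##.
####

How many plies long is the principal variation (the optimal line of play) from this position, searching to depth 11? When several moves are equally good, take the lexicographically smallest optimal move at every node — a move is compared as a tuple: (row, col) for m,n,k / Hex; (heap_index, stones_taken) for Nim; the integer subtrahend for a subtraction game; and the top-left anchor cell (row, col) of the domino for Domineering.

p1 V@[.##./.##./####]: V00[###./###./####]+1* V03[.###/.###/####]+1
p2 H@[###./###./####] terminal -1; root [.##./.##./####] d11

PV length from [.##./.##./####]: 1 ply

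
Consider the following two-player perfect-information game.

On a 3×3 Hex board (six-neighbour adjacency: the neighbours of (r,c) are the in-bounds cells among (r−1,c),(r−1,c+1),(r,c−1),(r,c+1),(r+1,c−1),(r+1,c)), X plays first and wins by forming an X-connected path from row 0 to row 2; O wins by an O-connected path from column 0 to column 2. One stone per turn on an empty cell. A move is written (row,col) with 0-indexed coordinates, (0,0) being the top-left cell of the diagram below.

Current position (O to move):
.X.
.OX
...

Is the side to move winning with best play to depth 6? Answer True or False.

O winning at [.X./.OX/...]: True

[.X./.OX/...] O move#1: (0,0):-1/OX./.OX/..., (0,2):+1/.XO/.OX/...*, (1,0):-1/.X./OOX/..., (2,0):-1/.X./.OX/O.., (2,1):+1/.X./.OX/.O., (2,2):+1/.X./.OX/..O
[.XO/.OX/...] X move#2: (0,0):-1/XXO/.OX/...*, (1,0):-1/.XO/XOX/..., (2,0):-1/.XO/.OX/X.., (2,1):-1/.XO/.OX/.X., (2,2):-1/.XO/.OX/..X
[XXO/.OX/...] O move#3: (1,0):+1/XXO/OOX/...*, (2,0):+1/XXO/.OX/O.., (2,1):+1/XXO/.OX/.O., (2,2):+1/XXO/.OX/..O
[XXO/OOX/...] end (terminal -1, X#4); searched .X./.OX/... to 6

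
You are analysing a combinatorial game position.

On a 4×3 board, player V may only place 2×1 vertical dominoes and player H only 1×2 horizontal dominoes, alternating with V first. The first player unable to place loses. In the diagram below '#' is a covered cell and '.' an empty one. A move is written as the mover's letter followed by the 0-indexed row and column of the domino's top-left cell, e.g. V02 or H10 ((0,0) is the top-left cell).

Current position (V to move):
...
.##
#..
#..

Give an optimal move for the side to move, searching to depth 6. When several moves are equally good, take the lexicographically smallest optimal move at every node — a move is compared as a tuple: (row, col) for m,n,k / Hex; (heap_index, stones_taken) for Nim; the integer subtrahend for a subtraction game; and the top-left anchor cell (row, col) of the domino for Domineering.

ply 1, V at .../.##/#../#.. | V00=-1→#../###/#../#..; V21=+1→.../.##/##./##.*; V22=+1→.../.##/#.#/#.#
ply 2, H at .../.##/##./##. | H00=-1→##./.##/##./##.*; H01=-1→.##/.##/##./##.
ply 3, V at ##./.##/##./##. | V22=+1→##./.##/###/###*
ply 4: ##./.##/###/### is terminal -1 (H); from .../.##/#../#.. depth 6

V's best at [.../.##/#../#..]: V21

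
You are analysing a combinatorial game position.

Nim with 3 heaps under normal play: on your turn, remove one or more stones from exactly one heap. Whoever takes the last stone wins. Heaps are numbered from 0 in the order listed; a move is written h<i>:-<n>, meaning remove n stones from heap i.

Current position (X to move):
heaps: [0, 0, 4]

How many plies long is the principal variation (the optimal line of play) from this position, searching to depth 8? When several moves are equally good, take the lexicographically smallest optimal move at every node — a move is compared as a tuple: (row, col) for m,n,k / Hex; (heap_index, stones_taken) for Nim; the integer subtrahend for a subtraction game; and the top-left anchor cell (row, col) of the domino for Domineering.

[(0,0,4)] X move#1: h2:-1:-1/(0,0,3), h2:-2:-1/(0,0,2), h2:-3:-1/(0,0,1), h2:-4:+1/(0,0,0)*
[(0,0,0)] end (terminal -1, O#2); searched (0,0,4) to 8

PV length from [(0,0,4)]: 1 ply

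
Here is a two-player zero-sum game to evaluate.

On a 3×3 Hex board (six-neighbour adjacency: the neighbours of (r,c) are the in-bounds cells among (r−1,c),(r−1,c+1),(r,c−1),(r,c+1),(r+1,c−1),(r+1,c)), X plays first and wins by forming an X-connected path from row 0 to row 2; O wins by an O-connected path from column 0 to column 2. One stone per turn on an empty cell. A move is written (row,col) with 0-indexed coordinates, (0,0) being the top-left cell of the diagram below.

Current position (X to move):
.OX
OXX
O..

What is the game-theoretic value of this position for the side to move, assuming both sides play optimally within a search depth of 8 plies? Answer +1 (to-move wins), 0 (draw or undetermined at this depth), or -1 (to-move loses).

[.OX/OXX/O..] X move#1: (0,0):+1/XOX/OXX/O..*, (2,1):+1/.OX/OXX/OX., (2,2):+1/.OX/OXX/O.X
[XOX/OXX/O..] O move#2: (2,1):-1/XOX/OXX/OO.*, (2,2):-1/XOX/OXX/O.O
[XOX/OXX/OO.] X move#3: (2,2):+1/XOX/OXX/OOX*
[XOX/OXX/OOX] end (terminal -1, O#4); searched .OX/OXX/O.. to 8

value(.OX/OXX/O.., X) = +1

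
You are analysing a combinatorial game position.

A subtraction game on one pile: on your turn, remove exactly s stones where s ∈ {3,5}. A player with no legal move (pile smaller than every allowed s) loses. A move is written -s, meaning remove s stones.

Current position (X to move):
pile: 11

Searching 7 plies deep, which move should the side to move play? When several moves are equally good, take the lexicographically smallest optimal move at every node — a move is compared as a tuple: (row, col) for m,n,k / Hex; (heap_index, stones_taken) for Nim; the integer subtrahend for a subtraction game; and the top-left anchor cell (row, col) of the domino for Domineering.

X's best at [11]: -3

ply 1, X at 11 | -3=+1→8*; -5=-1→6
ply 2, O at 8 | -3=-1→5*; -5=-1→3
ply 3, X at 5 | -3=+1→2*; -5=+1→0
ply 4: 2 is terminal -1 (O); from 11 depth 7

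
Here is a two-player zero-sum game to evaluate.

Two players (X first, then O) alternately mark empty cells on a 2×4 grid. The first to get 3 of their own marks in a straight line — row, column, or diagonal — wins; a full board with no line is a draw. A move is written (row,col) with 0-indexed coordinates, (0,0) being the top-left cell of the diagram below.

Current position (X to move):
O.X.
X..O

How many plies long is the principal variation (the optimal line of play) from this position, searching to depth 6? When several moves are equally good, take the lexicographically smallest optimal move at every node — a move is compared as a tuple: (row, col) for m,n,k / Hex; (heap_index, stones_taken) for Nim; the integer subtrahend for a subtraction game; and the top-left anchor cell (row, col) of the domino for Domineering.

p1 X@[O.X./X..O]: (0,1)[OXX./X..O]+0* (0,3)[O.XX/X..O]+0 (1,1)[O.X./XX.O]+0 (1,2)[O.X./X.XO]+0
p2 O@[OXX./X..O]: (0,3)[OXXO/X..O]+0* (1,1)[OXX./XO.O]-1 (1,2)[OXX./X.OO]-1
p3 X@[OXXO/X..O]: (1,1)[OXXO/XX.O]+0* (1,2)[OXXO/X.XO]+0
p4 O@[OXXO/XX.O]: (1,2)[OXXO/XXOO]+0*
p5 X@[OXXO/XXOO] terminal +0; root [O.X./X..O] d6

PV length from [O.X./X..O]: 4 plies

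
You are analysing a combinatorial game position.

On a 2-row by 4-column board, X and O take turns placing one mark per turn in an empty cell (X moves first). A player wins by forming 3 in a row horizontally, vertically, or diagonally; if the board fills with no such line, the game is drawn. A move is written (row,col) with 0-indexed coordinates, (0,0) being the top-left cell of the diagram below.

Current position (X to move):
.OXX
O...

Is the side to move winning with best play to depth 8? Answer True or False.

X winning at [.OXX/O...]: False

p1 X@[.OXX/O...]: (0,0)[XOXX/O...]+0* (1,1)[.OXX/OX..]+0 (1,2)[.OXX/O.X.]+0 (1,3)[.OXX/O..X]+0
p2 O@[XOXX/O...]: (1,1)[XOXX/OO..]+0* (1,2)[XOXX/O.O.]+0 (1,3)[XOXX/O..O]+0
p3 X@[XOXX/OO..]: (1,2)[XOXX/OOX.]+0* (1,3)[XOXX/OO.X]-1
p4 O@[XOXX/OOX.]: (1,3)[XOXX/OOXO]+0*
p5 X@[XOXX/OOXO] terminal +0; root [.OXX/O...] d8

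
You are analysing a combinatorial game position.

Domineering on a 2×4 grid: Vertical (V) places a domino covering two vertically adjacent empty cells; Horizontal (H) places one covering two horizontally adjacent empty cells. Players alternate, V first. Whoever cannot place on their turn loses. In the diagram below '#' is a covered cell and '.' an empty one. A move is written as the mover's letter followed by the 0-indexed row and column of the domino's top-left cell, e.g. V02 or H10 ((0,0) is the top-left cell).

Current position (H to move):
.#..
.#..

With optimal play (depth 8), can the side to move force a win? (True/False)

H winning at [.#../.#..]: True

p1 H@[.#../.#..]: H02[.###/.#..]+1* H12[.#../.###]+1
p2 V@[.###/.#..]: V00[####/##..]-1*
p3 H@[####/##..]: H12[####/####]+1*
p4 V@[####/####] terminal -1; root [.#../.#..] d8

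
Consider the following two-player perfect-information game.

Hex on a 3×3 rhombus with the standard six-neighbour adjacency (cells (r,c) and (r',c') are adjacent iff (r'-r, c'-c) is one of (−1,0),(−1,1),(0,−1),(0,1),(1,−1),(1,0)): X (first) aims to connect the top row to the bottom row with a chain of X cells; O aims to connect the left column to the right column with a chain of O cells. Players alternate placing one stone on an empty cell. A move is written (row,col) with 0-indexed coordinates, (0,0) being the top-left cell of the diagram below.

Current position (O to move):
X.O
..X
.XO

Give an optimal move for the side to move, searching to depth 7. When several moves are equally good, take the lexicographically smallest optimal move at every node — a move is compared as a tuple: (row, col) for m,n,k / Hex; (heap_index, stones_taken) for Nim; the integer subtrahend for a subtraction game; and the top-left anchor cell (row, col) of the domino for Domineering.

[X.O/..X/.XO] O move#1: (0,1):-1/XOO/..X/.XO, (1,0):+1/X.O/O.X/.XO*, (1,1):+1/X.O/.OX/.XO, (2,0):-1/X.O/..X/OXO
[X.O/O.X/.XO] X move#2: (0,1):-1/XXO/O.X/.XO*, (1,1):-1/X.O/OXX/.XO, (2,0):-1/X.O/O.X/XXO
[XXO/O.X/.XO] O move#3: (1,1):+1/XXO/OOX/.XO*, (2,0):-1/XXO/O.X/OXO
[XXO/OOX/.XO] end (terminal -1, X#4); searched X.O/..X/.XO to 7

O's best at [X.O/..X/.XO]: (1,0)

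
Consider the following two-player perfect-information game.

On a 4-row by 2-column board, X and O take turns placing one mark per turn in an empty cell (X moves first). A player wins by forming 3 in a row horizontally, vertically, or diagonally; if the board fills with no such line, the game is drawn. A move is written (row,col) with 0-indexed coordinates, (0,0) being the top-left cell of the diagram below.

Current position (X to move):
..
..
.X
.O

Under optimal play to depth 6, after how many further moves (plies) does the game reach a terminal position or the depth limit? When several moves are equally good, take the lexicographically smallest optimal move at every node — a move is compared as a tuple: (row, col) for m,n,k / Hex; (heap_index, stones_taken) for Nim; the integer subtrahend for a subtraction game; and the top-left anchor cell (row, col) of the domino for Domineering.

[../../.X/.O] X move#1: (0,0):+0/X./../.X/.O*, (0,1):+0/.X/../.X/.O, (1,0):+0/../X./.X/.O, (1,1):+0/../.X/.X/.O, (2,0):+0/../../XX/.O, (3,0):+0/../../.X/XO
[X./../.X/.O] O move#2: (0,1):+0/XO/../.X/.O*, (1,0):+0/X./O./.X/.O, (1,1):+0/X./.O/.X/.O, (2,0):+0/X./../OX/.O, (3,0):+0/X./../.X/OO
[XO/../.X/.O] X move#3: (1,0):+0/XO/X./.X/.O*, (1,1):+0/XO/.X/.X/.O, (2,0):+0/XO/../XX/.O, (3,0):+0/XO/../.X/XO
[XO/X./.X/.O] O move#4: (1,1):-1/XO/XO/.X/.O, (2,0):+0/XO/X./OX/.O*, (3,0):-1/XO/X./.X/OO
[XO/X./OX/.O] X move#5: (1,1):+0/XO/XX/OX/.O*, (3,0):+0/XO/X./OX/XO
[XO/XX/OX/.O] O move#6: (3,0):+0/XO/XX/OX/OO*
[XO/XX/OX/OO] end (terminal +0, X#7); searched ../../.X/.O to 6

PV length from [../../.X/.O]: 6 plies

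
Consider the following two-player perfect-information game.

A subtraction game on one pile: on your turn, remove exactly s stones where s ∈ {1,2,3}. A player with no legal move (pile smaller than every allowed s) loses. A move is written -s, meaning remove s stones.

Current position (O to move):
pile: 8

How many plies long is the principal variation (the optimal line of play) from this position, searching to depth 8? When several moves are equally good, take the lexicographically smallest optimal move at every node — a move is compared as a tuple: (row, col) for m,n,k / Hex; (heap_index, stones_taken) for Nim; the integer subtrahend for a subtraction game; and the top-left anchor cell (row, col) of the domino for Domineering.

ply 1, O at 8 | -1=-1→7*; -2=-1→6; -3=-1→5
ply 2, X at 7 | -1=-1→6; -2=-1→5; -3=+1→4*
ply 3, O at 4 | -1=-1→3*; -2=-1→2; -3=-1→1
ply 4, X at 3 | -1=-1→2; -2=-1→1; -3=+1→0*
ply 5: 0 is terminal -1 (O); from 8 depth 8

PV length from [8]: 4 plies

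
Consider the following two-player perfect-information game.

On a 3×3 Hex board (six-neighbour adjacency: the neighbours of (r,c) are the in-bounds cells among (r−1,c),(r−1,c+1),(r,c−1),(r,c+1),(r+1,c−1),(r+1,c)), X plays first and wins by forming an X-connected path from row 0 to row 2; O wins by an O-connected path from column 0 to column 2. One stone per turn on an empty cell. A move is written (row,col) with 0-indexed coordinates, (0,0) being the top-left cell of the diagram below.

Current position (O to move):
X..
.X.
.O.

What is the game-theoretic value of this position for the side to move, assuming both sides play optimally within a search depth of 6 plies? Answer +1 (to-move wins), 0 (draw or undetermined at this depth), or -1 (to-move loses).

value(X../.X./.O., O) = +1

[X../.X./.O.] O move#1: (0,1):-1/XO./.X./.O., (0,2):-1/X.O/.X./.O., (1,0):-1/X../OX./.O., (1,2):-1/X../.XO/.O., (2,0):+1/X../.X./OO.*, (2,2):-1/X../.X./.OO
[X../.X./OO.] X move#2: (0,1):-1/XX./.X./OO.*, (0,2):-1/X.X/.X./OO., (1,0):-1/X../XX./OO., (1,2):-1/X../.XX/OO., (2,2):-1/X../.X./OOX
[XX./.X./OO.] O move#3: (0,2):+1/XXO/.X./OO.*, (1,0):+1/XX./OX./OO., (1,2):+1/XX./.XO/OO., (2,2):+1/XX./.X./OOO
[XXO/.X./OO.] X move#4: (1,0):-1/XXO/XX./OO.*, (1,2):-1/XXO/.XX/OO., (2,2):-1/XXO/.X./OOX
[XXO/XX./OO.] O move#5: (1,2):+1/XXO/XXO/OO.*, (2,2):+1/XXO/XX./OOO
[XXO/XXO/OO.] end (terminal -1, X#6); searched X../.X./.O. to 6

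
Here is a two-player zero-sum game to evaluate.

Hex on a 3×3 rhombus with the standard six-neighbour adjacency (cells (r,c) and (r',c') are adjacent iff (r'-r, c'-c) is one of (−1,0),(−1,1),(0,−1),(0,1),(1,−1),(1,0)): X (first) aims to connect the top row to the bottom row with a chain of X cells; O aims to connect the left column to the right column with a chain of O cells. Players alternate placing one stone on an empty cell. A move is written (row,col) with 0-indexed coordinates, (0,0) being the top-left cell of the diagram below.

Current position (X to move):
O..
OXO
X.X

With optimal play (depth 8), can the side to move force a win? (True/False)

ply 1, X at O../OXO/X.X | (0,1)=+1→OX./OXO/X.X*; (0,2)=+1→O.X/OXO/X.X; (2,1)=+1→O../OXO/XXX
ply 2: OX./OXO/X.X is terminal -1 (O); from O../OXO/X.X depth 8

X winning at [O../OXO/X.X]: True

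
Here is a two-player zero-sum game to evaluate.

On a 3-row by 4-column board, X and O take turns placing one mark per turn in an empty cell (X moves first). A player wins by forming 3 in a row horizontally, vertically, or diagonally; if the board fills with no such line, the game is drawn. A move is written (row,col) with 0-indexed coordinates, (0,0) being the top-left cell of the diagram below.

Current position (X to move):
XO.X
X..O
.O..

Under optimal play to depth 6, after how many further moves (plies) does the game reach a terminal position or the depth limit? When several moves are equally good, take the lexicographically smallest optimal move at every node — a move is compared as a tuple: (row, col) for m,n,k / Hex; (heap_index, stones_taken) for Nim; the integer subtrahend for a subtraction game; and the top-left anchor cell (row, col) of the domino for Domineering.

ply 1, X at XO.X/X..O/.O.. | (0,2)=-1→XOXX/X..O/.O..; (1,1)=+1→XO.X/XX.O/.O..*; (1,2)=-1→XO.X/X.XO/.O..; (2,0)=+1→XO.X/X..O/XO..; (2,2)=-1→XO.X/X..O/.OX.; (2,3)=-1→XO.X/X..O/.O.X
ply 2, O at XO.X/XX.O/.O.. | (0,2)=-1→XOOX/XX.O/.O..*; (1,2)=-1→XO.X/XXOO/.O..; (2,0)=-1→XO.X/XX.O/OO..; (2,2)=-1→XO.X/XX.O/.OO.; (2,3)=-1→XO.X/XX.O/.O.O
ply 3, X at XOOX/XX.O/.O.. | (1,2)=+1→XOOX/XXXO/.O..*; (2,0)=+1→XOOX/XX.O/XO..; (2,2)=+1→XOOX/XX.O/.OX.; (2,3)=+1→XOOX/XX.O/.O.X
ply 4: XOOX/XXXO/.O.. is terminal -1 (O); from XO.X/X..O/.O.. depth 6

PV length from [XO.X/X..O/.O..]: 3 plies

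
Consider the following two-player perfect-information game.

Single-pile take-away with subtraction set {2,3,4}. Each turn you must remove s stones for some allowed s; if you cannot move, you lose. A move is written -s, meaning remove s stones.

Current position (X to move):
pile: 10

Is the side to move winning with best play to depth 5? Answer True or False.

ply 1, X at 10 | -2=-1→8; -3=+1→7*; -4=+1→6
ply 2, O at 7 | -2=-1→5*; -3=-1→4; -4=-1→3
ply 3, X at 5 | -2=-1→3; -3=-1→2; -4=+1→1*
ply 4: 1 is terminal -1 (O); from 10 depth 5

X winning at [10]: True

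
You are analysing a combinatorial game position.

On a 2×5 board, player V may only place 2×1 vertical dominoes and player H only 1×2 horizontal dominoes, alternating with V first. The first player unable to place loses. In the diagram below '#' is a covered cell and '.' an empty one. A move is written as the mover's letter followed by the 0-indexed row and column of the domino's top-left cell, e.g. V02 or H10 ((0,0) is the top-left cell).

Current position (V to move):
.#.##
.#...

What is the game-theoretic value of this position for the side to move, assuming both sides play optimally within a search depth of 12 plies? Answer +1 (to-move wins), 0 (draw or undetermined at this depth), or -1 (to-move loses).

p1 V@[.#.##/.#...]: V00[##.##/##...]-1 V02[.####/.##..]+1*
p2 H@[.####/.##..]: H13[.####/.####]-1*
p3 V@[.####/.####]: V00[#####/#####]+1*
p4 H@[#####/#####] terminal -1; root [.#.##/.#...] d12

value(.#.##/.#..., V) = +1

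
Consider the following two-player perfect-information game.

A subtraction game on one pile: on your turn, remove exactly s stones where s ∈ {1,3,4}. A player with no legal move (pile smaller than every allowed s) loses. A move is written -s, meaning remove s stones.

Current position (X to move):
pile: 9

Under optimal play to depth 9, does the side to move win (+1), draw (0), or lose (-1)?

value(9, X) = -1

[9] X move#1: -1:-1/8*, -3:-1/6, -4:-1/5
[8] O move#2: -1:+1/7*, -3:-1/5, -4:-1/4
[7] X move#3: -1:-1/6*, -3:-1/4, -4:-1/3
[6] O move#4: -1:-1/5, -3:-1/3, -4:+1/2*
[2] X move#5: -1:-1/1*
[1] O move#6: -1:+1/0*
[0] end (terminal -1, X#7); searched 9 to 9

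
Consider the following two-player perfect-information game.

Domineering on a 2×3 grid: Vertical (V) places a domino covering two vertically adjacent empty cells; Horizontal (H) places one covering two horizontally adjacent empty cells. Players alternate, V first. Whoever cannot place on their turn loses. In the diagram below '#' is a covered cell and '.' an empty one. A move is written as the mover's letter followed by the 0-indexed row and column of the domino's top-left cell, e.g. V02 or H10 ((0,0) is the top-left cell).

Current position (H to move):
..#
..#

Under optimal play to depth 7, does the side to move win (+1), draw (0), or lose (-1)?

value(..#/..#, H) = +1

[..#/..#] H move#1: H00:+1/###/..#*, H10:+1/..#/###
[###/..#] end (terminal -1, V#2); searched ..#/..# to 7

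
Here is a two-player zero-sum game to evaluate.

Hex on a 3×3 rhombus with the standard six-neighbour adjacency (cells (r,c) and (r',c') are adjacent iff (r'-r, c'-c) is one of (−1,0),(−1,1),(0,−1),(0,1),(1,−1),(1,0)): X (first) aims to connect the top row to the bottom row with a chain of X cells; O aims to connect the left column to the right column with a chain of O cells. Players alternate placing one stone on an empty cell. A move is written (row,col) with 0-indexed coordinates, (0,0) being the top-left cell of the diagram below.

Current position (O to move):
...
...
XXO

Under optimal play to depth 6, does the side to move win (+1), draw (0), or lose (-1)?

value(.../.../XXO, O) = -1

p1 O@[.../.../XXO]: (0,0)[O../.../XXO]-1* (0,1)[.O./.../XXO]-1 (0,2)[..O/.../XXO]-1 (1,0)[.../O../XXO]-1 (1,1)[.../.O./XXO]-1 (1,2)[.../..O/XXO]-1
p2 X@[O../.../XXO]: (0,1)[OX./.../XXO]+1* (0,2)[O.X/.../XXO]+1 (1,0)[O../X../XXO]+1 (1,1)[O../.X./XXO]+1 (1,2)[O../..X/XXO]+1
p3 O@[OX./.../XXO]: (0,2)[OXO/.../XXO]-1* (1,0)[OX./O../XXO]-1 (1,1)[OX./.O./XXO]-1 (1,2)[OX./..O/XXO]-1
p4 X@[OXO/.../XXO]: (1,0)[OXO/X../XXO]+1* (1,1)[OXO/.X./XXO]+1 (1,2)[OXO/..X/XXO]+1
p5 O@[OXO/X../XXO] terminal -1; root [.../.../XXO] d6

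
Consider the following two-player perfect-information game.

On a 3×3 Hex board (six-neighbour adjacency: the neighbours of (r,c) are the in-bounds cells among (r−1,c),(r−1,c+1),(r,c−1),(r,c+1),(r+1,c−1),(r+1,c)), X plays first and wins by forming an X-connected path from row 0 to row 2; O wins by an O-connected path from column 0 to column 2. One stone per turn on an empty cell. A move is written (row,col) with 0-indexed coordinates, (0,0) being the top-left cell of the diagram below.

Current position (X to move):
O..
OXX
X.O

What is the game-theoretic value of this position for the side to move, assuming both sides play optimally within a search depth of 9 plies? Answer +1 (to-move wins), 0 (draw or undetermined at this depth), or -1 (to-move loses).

[O../OXX/X.O] X move#1: (0,1):+1/OX./OXX/X.O*, (0,2):+1/O.X/OXX/X.O, (2,1):+1/O../OXX/XXO
[OX./OXX/X.O] end (terminal -1, O#2); searched O../OXX/X.O to 9

value(O../OXX/X.O, X) = +1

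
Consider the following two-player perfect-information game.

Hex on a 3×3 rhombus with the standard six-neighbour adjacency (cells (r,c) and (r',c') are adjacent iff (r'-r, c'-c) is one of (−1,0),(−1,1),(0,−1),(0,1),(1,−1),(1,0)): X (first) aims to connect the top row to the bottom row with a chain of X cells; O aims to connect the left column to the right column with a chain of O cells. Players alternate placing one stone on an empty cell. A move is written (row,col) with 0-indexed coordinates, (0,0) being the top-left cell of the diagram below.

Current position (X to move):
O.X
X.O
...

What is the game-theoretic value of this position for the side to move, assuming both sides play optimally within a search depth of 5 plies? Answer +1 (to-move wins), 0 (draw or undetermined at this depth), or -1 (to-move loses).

p1 X@[O.X/X.O/...]: (0,1)[OXX/X.O/...]-1 (1,1)[O.X/XXO/...]+1* (2,0)[O.X/X.O/X..]+1 (2,1)[O.X/X.O/.X.]-1 (2,2)[O.X/X.O/..X]-1
p2 O@[O.X/XXO/...]: (0,1)[OOX/XXO/...]-1* (2,0)[O.X/XXO/O..]-1 (2,1)[O.X/XXO/.O.]-1 (2,2)[O.X/XXO/..O]-1
p3 X@[OOX/XXO/...]: (2,0)[OOX/XXO/X..]+1* (2,1)[OOX/XXO/.X.]+1 (2,2)[OOX/XXO/..X]+1
p4 O@[OOX/XXO/X..] terminal -1; root [O.X/X.O/...] d5

value(O.X/X.O/..., X) = +1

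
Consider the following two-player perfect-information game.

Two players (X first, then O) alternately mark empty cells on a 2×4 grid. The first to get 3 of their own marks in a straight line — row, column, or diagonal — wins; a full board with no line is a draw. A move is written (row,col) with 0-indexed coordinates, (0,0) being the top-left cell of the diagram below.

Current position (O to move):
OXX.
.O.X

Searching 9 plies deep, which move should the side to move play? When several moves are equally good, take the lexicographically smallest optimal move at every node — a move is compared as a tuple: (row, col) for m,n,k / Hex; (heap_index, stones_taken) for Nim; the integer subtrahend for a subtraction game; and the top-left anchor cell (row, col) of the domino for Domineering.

O's best at [OXX./.O.X]: (0,3)

p1 O@[OXX./.O.X]: (0,3)[OXXO/.O.X]+0* (1,0)[OXX./OO.X]-1 (1,2)[OXX./.OOX]-1
p2 X@[OXXO/.O.X]: (1,0)[OXXO/XO.X]+0* (1,2)[OXXO/.OXX]+0
p3 O@[OXXO/XO.X]: (1,2)[OXXO/XOOX]+0*
p4 X@[OXXO/XOOX] terminal +0; root [OXX./.O.X] d9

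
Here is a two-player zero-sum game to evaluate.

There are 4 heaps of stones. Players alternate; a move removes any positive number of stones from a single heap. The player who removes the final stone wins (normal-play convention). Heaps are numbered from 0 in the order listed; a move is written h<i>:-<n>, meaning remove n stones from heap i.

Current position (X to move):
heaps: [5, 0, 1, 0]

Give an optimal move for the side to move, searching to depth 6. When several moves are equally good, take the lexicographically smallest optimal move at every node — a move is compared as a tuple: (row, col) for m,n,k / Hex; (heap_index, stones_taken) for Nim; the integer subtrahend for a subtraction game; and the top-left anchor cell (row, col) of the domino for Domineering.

X's best at [(5,0,1,0)]: h0:-4

p1 X@[(5,0,1,0)]: h0:-1[(4,0,1,0)]-1 h0:-2[(3,0,1,0)]-1 h0:-3[(2,0,1,0)]-1 h0:-4[(1,0,1,0)]+1* h0:-5[(0,0,1,0)]-1 h2:-1[(5,0,0,0)]-1
p2 O@[(1,0,1,0)]: h0:-1[(0,0,1,0)]-1* h2:-1[(1,0,0,0)]-1
p3 X@[(0,0,1,0)]: h2:-1[(0,0,0,0)]+1*
p4 O@[(0,0,0,0)] terminal -1; root [(5,0,1,0)] d6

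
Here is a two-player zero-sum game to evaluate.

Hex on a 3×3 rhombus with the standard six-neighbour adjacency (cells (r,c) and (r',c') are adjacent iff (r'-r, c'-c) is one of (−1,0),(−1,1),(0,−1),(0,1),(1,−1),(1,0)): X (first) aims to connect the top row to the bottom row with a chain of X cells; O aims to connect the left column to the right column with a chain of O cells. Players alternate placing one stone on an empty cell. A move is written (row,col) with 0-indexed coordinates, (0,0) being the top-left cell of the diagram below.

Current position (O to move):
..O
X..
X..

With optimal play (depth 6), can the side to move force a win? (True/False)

O winning at [..O/X../X..]: False

[..O/X../X..] O move#1: (0,0):-1/O.O/X../X..*, (0,1):-1/.OO/X../X.., (1,1):-1/..O/XO./X.., (1,2):-1/..O/X.O/X.., (2,1):-1/..O/X../XO., (2,2):-1/..O/X../X.O
[O.O/X../X..] X move#2: (0,1):+1/OXO/X../X..*, (1,1):-1/O.O/XX./X.., (1,2):-1/O.O/X.X/X.., (2,1):-1/O.O/X../XX., (2,2):-1/O.O/X../X.X
[OXO/X../X..] end (terminal -1, O#3); searched ..O/X../X.. to 6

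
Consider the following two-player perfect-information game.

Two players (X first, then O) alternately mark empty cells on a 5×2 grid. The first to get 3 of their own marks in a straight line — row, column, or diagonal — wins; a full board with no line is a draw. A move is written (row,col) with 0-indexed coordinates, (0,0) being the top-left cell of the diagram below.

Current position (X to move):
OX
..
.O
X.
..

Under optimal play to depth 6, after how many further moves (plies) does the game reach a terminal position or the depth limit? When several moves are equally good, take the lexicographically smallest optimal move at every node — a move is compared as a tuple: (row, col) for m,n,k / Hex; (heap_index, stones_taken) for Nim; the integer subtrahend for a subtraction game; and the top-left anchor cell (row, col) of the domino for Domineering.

p1 X@[OX/../.O/X./..]: (1,0)[OX/X./.O/X./..]+0 (1,1)[OX/.X/.O/X./..]+0 (2,0)[OX/../XO/X./..]+1* (3,1)[OX/../.O/XX/..]+0 (4,0)[OX/../.O/X./X.]-1 (4,1)[OX/../.O/X./.X]+0
p2 O@[OX/../XO/X./..]: (1,0)[OX/O./XO/X./..]-1* (1,1)[OX/.O/XO/X./..]-1 (3,1)[OX/../XO/XO/..]-1 (4,0)[OX/../XO/X./O.]-1 (4,1)[OX/../XO/X./.O]-1
p3 X@[OX/O./XO/X./..]: (1,1)[OX/OX/XO/X./..]+0 (3,1)[OX/O./XO/XX/..]+0 (4,0)[OX/O./XO/X./X.]+1* (4,1)[OX/O./XO/X./.X]+0
p4 O@[OX/O./XO/X./X.] terminal -1; root [OX/../.O/X./..] d6

PV length from [OX/../.O/X./..]: 3 plies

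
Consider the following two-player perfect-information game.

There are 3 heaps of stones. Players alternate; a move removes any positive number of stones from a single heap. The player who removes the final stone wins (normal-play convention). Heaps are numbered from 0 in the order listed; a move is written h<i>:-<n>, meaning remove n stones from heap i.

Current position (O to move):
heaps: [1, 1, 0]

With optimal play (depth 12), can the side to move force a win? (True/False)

O winning at [(1,1,0)]: False

p1 O@[(1,1,0)]: h0:-1[(0,1,0)]-1* h1:-1[(1,0,0)]-1
p2 X@[(0,1,0)]: h1:-1[(0,0,0)]+1*
p3 O@[(0,0,0)] terminal -1; root [(1,1,0)] d12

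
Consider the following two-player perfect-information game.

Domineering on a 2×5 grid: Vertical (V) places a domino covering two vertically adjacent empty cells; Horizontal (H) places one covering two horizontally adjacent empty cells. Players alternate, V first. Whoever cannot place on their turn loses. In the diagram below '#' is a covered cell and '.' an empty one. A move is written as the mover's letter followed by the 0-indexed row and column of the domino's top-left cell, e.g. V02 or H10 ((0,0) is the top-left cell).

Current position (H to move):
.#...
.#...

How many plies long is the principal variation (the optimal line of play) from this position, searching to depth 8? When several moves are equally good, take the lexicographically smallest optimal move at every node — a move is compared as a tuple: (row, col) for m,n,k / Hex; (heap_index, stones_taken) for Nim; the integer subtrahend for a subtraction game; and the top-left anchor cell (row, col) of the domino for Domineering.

ply 1, H at .#.../.#... | H02=-1→.###./.#...*; H03=-1→.#.##/.#...; H12=-1→.#.../.###.; H13=-1→.#.../.#.##
ply 2, V at .###./.#... | V00=-1→####./##...; V04=+1→.####/.#..#*
ply 3, H at .####/.#..# | H12=-1→.####/.####*
ply 4, V at .####/.#### | V00=+1→#####/#####*
ply 5: #####/##### is terminal -1 (H); from .#.../.#... depth 8

PV length from [.#.../.#...]: 4 plies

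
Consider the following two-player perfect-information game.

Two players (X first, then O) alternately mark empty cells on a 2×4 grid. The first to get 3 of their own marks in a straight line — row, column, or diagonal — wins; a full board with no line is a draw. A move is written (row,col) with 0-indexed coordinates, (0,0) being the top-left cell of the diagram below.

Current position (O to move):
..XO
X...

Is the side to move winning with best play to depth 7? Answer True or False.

[..XO/X...] O move#1: (0,0):+0/O.XO/X...*, (0,1):+0/.OXO/X..., (1,1):+0/..XO/XO.., (1,2):+0/..XO/X.O., (1,3):+0/..XO/X..O
[O.XO/X...] X move#2: (0,1):+0/OXXO/X...*, (1,1):+0/O.XO/XX.., (1,2):+0/O.XO/X.X., (1,3):+0/O.XO/X..X
[OXXO/X...] O move#3: (1,1):+0/OXXO/XO..*, (1,2):+0/OXXO/X.O., (1,3):+0/OXXO/X..O
[OXXO/XO..] X move#4: (1,2):+0/OXXO/XOX.*, (1,3):+0/OXXO/XO.X
[OXXO/XOX.] O move#5: (1,3):+0/OXXO/XOXO*
[OXXO/XOXO] end (terminal +0, X#6); searched ..XO/X... to 7

O winning at [..XO/X...]: False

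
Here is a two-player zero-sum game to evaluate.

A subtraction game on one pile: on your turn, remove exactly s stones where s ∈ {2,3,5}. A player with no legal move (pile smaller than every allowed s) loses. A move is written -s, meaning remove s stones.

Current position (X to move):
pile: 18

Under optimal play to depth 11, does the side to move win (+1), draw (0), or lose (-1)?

[18] X move#1: -2:-1/16, -3:+1/15*, -5:-1/13
[15] O move#2: -2:-1/13*, -3:-1/12, -5:-1/10
[13] X move#3: -2:-1/11, -3:-1/10, -5:+1/8*
[8] O move#4: -2:-1/6*, -3:-1/5, -5:-1/3
[6] X move#5: -2:-1/4, -3:-1/3, -5:+1/1*
[1] end (terminal -1, O#6); searched 18 to 11

value(18, X) = +1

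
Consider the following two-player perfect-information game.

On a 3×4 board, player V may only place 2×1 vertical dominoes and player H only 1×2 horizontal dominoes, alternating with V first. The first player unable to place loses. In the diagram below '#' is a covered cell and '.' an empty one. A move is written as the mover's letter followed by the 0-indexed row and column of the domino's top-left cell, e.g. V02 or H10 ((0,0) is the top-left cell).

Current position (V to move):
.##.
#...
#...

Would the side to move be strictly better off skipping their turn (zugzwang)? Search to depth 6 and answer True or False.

zugzwang(.##./#.../#..., V) = False

p1 V@[.##./#.../#...]: V03[.###/#..#/#...]-1 V11[.##./##../##..]-1 V12[.##./#.#./#.#.]+1* V13[.##./#..#/#..#]-1
p2 H@[.##./#.#./#.#.] terminal -1; root [.##./#.../#...] d6
suppose V passes — search the same position with H to move:
pass> p1 H@[.##./#.../#...]: H11[.##./###./#...]+1* H12[.##./#.##/#...]+1 H21[.##./#.../###.]+1 H22[.##./#.../#.##]+1
pass> p2 V@[.##./###./#...]: V03[.###/####/#...]-1* V13[.##./####/#..#]-1
pass> p3 H@[.###/####/#...]: H21[.###/####/###.]+1* H22[.###/####/#.##]+1
pass> p4 V@[.###/####/###.] terminal -1; root [.##./#.../#...] d6
for V: play +1, pass -1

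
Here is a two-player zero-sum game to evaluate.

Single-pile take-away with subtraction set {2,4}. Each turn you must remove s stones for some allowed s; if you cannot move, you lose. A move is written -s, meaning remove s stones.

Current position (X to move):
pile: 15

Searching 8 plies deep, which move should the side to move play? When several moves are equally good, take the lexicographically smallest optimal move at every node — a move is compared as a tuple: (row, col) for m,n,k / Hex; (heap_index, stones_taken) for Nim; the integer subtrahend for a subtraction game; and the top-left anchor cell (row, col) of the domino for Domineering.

ply 1, X at 15 | -2=+1→13*; -4=-1→11
ply 2, O at 13 | -2=-1→11*; -4=-1→9
ply 3, X at 11 | -2=-1→9; -4=+1→7*
ply 4, O at 7 | -2=-1→5*; -4=-1→3
ply 5, X at 5 | -2=-1→3; -4=+1→1*
ply 6: 1 is terminal -1 (O); from 15 depth 8

X's best at [15]: -2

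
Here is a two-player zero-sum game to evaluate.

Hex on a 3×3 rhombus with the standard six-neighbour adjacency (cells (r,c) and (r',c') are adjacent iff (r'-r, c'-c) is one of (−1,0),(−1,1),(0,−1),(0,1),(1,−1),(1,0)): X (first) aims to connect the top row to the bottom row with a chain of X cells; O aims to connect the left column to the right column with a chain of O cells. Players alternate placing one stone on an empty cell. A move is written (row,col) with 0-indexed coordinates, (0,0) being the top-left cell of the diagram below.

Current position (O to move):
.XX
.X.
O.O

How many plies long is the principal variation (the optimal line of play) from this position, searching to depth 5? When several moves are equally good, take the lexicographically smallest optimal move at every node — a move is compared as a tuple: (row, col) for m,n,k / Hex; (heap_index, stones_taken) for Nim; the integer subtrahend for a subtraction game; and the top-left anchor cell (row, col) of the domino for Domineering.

[.XX/.X./O.O] O move#1: (0,0):-1/OXX/.X./O.O, (1,0):-1/.XX/OX./O.O, (1,2):-1/.XX/.XO/O.O, (2,1):+1/.XX/.X./OOO*
[.XX/.X./OOO] end (terminal -1, X#2); searched .XX/.X./O.O to 5

PV length from [.XX/.X./O.O]: 1 ply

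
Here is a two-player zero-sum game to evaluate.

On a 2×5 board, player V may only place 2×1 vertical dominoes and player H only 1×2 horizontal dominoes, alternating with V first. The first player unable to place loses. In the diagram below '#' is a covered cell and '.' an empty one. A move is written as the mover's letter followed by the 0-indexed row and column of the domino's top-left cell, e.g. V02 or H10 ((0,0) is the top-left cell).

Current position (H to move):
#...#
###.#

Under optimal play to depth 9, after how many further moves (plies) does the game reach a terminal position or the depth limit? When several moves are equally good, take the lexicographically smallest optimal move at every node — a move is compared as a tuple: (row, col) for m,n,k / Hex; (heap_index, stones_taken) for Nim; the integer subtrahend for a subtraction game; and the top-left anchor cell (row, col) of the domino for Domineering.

PV length from [#...#/###.#]: 1 ply

ply 1, H at #...#/###.# | H01=-1→###.#/###.#; H02=+1→#.###/###.#*
ply 2: #.###/###.# is terminal -1 (V); from #...#/###.# depth 9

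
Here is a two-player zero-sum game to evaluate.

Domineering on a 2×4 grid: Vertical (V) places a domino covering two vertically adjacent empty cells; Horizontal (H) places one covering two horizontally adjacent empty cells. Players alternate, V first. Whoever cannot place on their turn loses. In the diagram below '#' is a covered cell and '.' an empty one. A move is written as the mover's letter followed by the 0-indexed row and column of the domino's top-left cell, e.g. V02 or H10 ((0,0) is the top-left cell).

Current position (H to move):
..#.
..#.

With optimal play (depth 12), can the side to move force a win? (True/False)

[..#./..#.] H move#1: H00:+1/###./..#.*, H10:+1/..#./###.
[###./..#.] V move#2: V03:-1/####/..##*
[####/..##] H move#3: H10:+1/####/####*
[####/####] end (terminal -1, V#4); searched ..#./..#. to 12

H winning at [..#./..#.]: True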